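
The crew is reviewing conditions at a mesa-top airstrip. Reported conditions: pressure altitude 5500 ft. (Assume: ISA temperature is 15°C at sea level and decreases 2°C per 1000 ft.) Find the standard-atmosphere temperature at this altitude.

ISA temperature = 15 − 2 × (5500/1000) = 15 − 11 = 4°C.

4°C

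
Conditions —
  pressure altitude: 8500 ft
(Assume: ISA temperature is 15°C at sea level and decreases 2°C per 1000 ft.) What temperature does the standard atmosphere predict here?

-2°C

ISA temperature = 15 − 2 × (8500/1000) = 15 − 17 = -2°C.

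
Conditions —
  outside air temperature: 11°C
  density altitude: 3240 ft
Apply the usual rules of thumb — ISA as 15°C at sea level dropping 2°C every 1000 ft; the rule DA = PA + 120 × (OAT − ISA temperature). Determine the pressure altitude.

3000 ft

DA = PA + 120 × (OAT − (15 − 2·PA/1000)) = PA + 120·OAT − 1800 + 0.24·PA = 1.24·PA + 120·OAT − 1800.
So 1.24·PA = 3240 − 120 × 11 + 1800 = 3720.
PA = 3720 / 1.24 = 3000 ft.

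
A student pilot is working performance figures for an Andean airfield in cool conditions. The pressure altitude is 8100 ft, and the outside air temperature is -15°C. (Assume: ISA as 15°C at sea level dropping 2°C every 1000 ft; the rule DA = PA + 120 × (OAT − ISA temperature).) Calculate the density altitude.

ISA temperature at 8100 ft = 15 − 2 × (8100/1000) = -1.2°C.
ISA deviation = -15 − (-1.2) = -13.8°C.
Density altitude = 8100 + 120 × (-13.8) = 8100 + (-1656) = 6444 ft.

6444 ft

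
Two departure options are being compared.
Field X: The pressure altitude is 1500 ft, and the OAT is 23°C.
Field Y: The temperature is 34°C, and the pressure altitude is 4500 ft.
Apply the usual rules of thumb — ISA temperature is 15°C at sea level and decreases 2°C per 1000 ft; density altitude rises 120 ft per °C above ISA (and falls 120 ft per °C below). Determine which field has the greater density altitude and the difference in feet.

Field Y by 5040 ft

Field X: ISA temp = 12°C, deviation +11°C, DA = 1500 + 120 × 11 = 2820 ft.
Field Y: ISA temp = 6°C, deviation +28°C, DA = 4500 + 120 × 28 = 7860 ft.
Field Y is higher by 7860 − 2820 = 5040 ft.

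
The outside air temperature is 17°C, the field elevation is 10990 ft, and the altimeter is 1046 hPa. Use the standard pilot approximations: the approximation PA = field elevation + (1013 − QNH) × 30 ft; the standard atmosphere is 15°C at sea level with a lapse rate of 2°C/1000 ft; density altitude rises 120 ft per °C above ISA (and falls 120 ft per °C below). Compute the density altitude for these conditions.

12640 ft

Pressure altitude = 10990 + (1013 − 1046) × 30 = 10990 + (-990) = 10000 ft.
ISA temperature at 10000 ft = 15 − 2 × (10000/1000) = -5°C.
ISA deviation = 17 − (-5) = +22°C.
Density altitude = 10000 + 120 × (22) = 12640 ft.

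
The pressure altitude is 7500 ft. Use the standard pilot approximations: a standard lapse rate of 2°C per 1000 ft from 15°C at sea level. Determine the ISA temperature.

0°C

ISA temperature = 15 − 2 × (7500/1000) = 15 − 15 = 0°C.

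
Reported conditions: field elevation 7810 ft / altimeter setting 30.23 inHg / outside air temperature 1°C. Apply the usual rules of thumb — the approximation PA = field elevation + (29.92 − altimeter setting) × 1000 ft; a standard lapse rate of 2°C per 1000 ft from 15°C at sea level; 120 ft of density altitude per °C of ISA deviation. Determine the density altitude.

Pressure altitude = 7810 + (29.92 − 30.23) × 1000 = 7810 + (-310) = 7500 ft.
ISA temperature at 7500 ft = 15 − 2 × (7500/1000) = 0°C.
ISA deviation = 1 − 0 = +1°C.
Density altitude = 7500 + 120 × (1) = 7620 ft.

7620 ft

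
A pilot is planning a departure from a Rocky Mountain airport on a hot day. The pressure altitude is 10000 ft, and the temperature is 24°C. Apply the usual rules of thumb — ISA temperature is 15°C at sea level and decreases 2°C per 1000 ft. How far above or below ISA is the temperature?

ISA temperature at 10000 ft = 15 − 2 × (10000/1000) = -5°C.
Deviation = OAT − ISA = 24 − (-5) = +29°C.

ISA+29°C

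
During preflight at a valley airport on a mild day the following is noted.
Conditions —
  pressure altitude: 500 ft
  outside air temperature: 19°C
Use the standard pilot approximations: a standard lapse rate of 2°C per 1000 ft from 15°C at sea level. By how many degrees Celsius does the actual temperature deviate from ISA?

ISA temperature at 500 ft = 15 − 2 × (500/1000) = 14°C.
Deviation = OAT − ISA = 19 − 14 = +5°C.

ISA+5°C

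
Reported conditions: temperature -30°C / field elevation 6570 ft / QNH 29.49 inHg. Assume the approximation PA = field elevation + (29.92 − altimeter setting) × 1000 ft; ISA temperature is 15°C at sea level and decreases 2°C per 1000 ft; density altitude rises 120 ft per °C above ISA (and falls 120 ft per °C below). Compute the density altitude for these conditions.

Pressure altitude = 6570 + (29.92 − 29.49) × 1000 = 6570 + (+430) = 7000 ft.
ISA temperature at 7000 ft = 15 − 2 × (7000/1000) = 1°C.
ISA deviation = -30 − 1 = -31°C.
Density altitude = 7000 + 120 × (-31) = 3280 ft.

3280 ft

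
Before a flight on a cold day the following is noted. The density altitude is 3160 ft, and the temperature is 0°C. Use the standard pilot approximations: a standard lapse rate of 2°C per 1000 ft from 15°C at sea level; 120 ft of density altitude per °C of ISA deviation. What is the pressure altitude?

DA = PA + 120 × (OAT − (15 − 2·PA/1000)) = PA + 120·OAT − 1800 + 0.24·PA = 1.24·PA + 120·OAT − 1800.
So 1.24·PA = 3160 − 120 × 0 + 1800 = 4960.
PA = 4960 / 1.24 = 4000 ft.

4000 ft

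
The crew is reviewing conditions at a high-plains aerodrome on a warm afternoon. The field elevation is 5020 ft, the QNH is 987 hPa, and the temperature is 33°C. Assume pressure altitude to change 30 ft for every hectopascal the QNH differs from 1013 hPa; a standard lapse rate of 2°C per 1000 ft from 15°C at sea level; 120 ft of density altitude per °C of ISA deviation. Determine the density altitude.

Pressure altitude = 5020 + (1013 − 987) × 30 = 5020 + (+780) = 5800 ft.
ISA temperature at 5800 ft = 15 − 2 × (5800/1000) = 3.4°C.
ISA deviation = 33 − 3.4 = +29.6°C.
Density altitude = 5800 + 120 × (29.6) = 9352 ft.

9352 ft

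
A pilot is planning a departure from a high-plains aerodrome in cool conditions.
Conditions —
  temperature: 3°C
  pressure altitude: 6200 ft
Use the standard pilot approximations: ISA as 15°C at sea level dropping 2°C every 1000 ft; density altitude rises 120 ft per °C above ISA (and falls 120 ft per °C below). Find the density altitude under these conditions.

ISA temperature at 6200 ft = 15 − 2 × (6200/1000) = 2.6°C.
ISA deviation = 3 − 2.6 = +0.4°C.
Density altitude = 6200 + 120 × (0.4) = 6200 + (+48) = 6248 ft.

6248 ft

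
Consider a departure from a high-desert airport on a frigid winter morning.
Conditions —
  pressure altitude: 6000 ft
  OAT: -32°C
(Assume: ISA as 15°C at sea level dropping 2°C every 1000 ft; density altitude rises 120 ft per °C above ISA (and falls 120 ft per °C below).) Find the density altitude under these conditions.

ISA temperature at 6000 ft = 15 − 2 × (6000/1000) = 3°C.
ISA deviation = -32 − 3 = -35°C.
Density altitude = 6000 + 120 × (-35) = 6000 + (-4200) = 1800 ft.

1800 ft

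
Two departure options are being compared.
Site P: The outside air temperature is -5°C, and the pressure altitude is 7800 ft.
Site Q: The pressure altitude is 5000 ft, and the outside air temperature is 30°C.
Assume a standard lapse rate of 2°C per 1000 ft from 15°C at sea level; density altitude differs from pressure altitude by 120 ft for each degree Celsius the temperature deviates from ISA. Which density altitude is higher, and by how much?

Site Q by 728 ft

Site P: ISA temp = -0.6°C, deviation -4.4°C, DA = 7800 + 120 × (-4.4) = 7272 ft.
Site Q: ISA temp = 5°C, deviation +25°C, DA = 5000 + 120 × 25 = 8000 ft.
Site Q is higher by 8000 − 7272 = 728 ft.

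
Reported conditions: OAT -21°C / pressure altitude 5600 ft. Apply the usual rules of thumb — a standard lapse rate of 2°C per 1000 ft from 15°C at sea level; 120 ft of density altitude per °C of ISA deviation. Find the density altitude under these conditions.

2624 ft

ISA temperature at 5600 ft = 15 − 2 × (5600/1000) = 3.8°C.
ISA deviation = -21 − 3.8 = -24.8°C.
Density altitude = 5600 + 120 × (-24.8) = 5600 + (-2976) = 2624 ft.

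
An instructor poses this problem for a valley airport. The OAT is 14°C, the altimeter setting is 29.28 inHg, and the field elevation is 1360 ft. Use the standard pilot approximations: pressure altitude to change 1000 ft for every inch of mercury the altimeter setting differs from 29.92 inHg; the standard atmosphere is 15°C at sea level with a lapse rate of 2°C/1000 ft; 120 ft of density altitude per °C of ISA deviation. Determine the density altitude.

Pressure altitude = 1360 + (29.92 − 29.28) × 1000 = 1360 + (+640) = 2000 ft.
ISA temperature at 2000 ft = 15 − 2 × (2000/1000) = 11°C.
ISA deviation = 14 − 11 = +3°C.
Density altitude = 2000 + 120 × (3) = 2360 ft.

2360 ft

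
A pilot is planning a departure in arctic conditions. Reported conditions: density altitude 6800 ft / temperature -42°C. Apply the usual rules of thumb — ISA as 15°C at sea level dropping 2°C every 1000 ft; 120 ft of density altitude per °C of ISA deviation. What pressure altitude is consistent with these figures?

11000 ft

DA = PA + 120 × (OAT − (15 − 2·PA/1000)) = PA + 120·OAT − 1800 + 0.24·PA = 1.24·PA + 120·OAT − 1800.
So 1.24·PA = 6800 − 120 × (-42) + 1800 = 13640.
PA = 13640 / 1.24 = 11000 ft.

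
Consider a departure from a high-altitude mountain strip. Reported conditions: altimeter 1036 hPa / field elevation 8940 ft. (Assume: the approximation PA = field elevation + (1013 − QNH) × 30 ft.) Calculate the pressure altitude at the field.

Pressure correction = (1013 − 1036) × 30 = -690 ft.
Pressure altitude = 8940 + (-690) = 8250 ft.

8250 ft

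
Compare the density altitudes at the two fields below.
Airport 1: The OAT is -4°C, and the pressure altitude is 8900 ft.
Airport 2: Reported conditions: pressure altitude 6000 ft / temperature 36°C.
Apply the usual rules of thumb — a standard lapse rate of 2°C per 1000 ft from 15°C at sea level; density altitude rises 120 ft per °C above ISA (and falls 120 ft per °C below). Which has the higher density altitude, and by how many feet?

Airport 1: ISA temp = -2.8°C, deviation -1.2°C, DA = 8900 + 120 × (-1.2) = 8756 ft.
Airport 2: ISA temp = 3°C, deviation +33°C, DA = 6000 + 120 × 33 = 9960 ft.
Airport 2 is higher by 9960 − 8756 = 1204 ft.

Airport 2 by 1204 ft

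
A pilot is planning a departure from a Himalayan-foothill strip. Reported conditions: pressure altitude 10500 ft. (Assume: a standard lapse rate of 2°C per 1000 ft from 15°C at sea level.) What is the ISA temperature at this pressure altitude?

-6°C

ISA temperature = 15 − 2 × (10500/1000) = 15 − 21 = -6°C.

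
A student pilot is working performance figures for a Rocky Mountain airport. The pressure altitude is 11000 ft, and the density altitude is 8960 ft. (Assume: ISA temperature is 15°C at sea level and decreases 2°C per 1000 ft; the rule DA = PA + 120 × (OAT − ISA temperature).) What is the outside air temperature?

Density altitude − pressure altitude = 8960 − 11000 = -2040 ft.
At 120 ft/°C that is an ISA deviation of -2040/120 = -17°C.
ISA temperature at 11000 ft = 15 − 2 × (11000/1000) = -7°C.
OAT = ISA + deviation = -7 + (-17) = -24°C.

-24°C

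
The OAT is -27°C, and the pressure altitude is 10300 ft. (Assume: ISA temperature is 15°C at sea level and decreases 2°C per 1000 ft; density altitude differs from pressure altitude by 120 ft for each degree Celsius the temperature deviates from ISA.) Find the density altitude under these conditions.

ISA temperature at 10300 ft = 15 − 2 × (10300/1000) = -5.6°C.
ISA deviation = -27 − (-5.6) = -21.4°C.
Density altitude = 10300 + 120 × (-21.4) = 10300 + (-2568) = 7732 ft.

7732 ft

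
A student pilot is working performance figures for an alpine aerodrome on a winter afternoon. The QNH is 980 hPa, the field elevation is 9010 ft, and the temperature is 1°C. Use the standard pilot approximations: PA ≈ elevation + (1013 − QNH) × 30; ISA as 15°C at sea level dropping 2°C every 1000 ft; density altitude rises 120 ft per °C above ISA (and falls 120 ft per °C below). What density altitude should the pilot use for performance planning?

Pressure altitude = 9010 + (1013 − 980) × 30 = 9010 + (+990) = 10000 ft.
ISA temperature at 10000 ft = 15 − 2 × (10000/1000) = -5°C.
ISA deviation = 1 − (-5) = +6°C.
Density altitude = 10000 + 120 × (6) = 10720 ft.

10720 ft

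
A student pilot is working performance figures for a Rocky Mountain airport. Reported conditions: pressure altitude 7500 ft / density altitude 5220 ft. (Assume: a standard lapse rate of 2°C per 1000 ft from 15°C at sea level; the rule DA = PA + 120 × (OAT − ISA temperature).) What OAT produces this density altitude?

-19°C

Density altitude − pressure altitude = 5220 − 7500 = -2280 ft.
At 120 ft/°C that is an ISA deviation of -2280/120 = -19°C.
ISA temperature at 7500 ft = 15 − 2 × (7500/1000) = 0°C.
OAT = ISA + deviation = 0 + (-19) = -19°C.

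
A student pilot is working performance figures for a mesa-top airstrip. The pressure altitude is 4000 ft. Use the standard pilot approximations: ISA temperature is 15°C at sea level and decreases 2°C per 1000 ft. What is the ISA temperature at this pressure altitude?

7°C

ISA temperature = 15 − 2 × (4000/1000) = 15 − 8 = 7°C.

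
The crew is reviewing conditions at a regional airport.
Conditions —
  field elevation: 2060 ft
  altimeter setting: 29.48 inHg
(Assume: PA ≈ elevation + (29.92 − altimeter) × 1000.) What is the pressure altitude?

Pressure correction = (29.92 − 29.48) × 1000 = +440 ft.
Pressure altitude = 2060 + (+440) = 2500 ft.

2500 ft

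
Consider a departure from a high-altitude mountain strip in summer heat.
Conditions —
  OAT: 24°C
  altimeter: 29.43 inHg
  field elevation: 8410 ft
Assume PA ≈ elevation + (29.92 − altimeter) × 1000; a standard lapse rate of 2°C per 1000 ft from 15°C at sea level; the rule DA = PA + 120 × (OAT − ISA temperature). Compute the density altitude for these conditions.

12116 ft

Pressure altitude = 8410 + (29.92 − 29.43) × 1000 = 8410 + (+490) = 8900 ft.
ISA temperature at 8900 ft = 15 − 2 × (8900/1000) = -2.8°C.
ISA deviation = 24 − (-2.8) = +26.8°C.
Density altitude = 8900 + 120 × (26.8) = 12116 ft.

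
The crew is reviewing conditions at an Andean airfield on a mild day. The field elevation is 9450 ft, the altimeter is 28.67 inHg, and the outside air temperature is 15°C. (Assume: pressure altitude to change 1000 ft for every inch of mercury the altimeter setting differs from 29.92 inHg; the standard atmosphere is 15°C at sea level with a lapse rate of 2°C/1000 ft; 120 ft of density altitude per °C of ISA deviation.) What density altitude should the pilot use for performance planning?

13268 ft

Pressure altitude = 9450 + (29.92 − 28.67) × 1000 = 9450 + (+1250) = 10700 ft.
ISA temperature at 10700 ft = 15 − 2 × (10700/1000) = -6.4°C.
ISA deviation = 15 − (-6.4) = +21.4°C.
Density altitude = 10700 + 120 × (21.4) = 13268 ft.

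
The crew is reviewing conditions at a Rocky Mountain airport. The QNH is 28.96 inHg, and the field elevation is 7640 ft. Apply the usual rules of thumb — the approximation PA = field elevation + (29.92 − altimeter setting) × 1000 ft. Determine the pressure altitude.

Pressure correction = (29.92 − 28.96) × 1000 = +960 ft.
Pressure altitude = 7640 + (+960) = 8600 ft.

8600 ft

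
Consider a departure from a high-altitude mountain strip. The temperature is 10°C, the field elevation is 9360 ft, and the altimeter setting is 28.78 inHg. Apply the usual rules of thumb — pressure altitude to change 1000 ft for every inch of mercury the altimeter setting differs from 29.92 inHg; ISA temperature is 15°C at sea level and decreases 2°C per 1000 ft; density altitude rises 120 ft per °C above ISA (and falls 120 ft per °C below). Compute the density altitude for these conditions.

12420 ft

Pressure altitude = 9360 + (29.92 − 28.78) × 1000 = 9360 + (+1140) = 10500 ft.
ISA temperature at 10500 ft = 15 − 2 × (10500/1000) = -6°C.
ISA deviation = 10 − (-6) = +16°C.
Density altitude = 10500 + 120 × (16) = 12420 ft.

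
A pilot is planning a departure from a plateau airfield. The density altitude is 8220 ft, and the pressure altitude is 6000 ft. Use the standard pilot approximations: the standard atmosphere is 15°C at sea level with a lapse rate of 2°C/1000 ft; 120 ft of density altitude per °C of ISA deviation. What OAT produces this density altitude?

Density altitude − pressure altitude = 8220 − 6000 = +2220 ft.
At 120 ft/°C that is an ISA deviation of 2220/120 = +18.5°C.
ISA temperature at 6000 ft = 15 − 2 × (6000/1000) = 3°C.
OAT = ISA + deviation = 3 + (+18.5) = 21.5°C.

21.5°C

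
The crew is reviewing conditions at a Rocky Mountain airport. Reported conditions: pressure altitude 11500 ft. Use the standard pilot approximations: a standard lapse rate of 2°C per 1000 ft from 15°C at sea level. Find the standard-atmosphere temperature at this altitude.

ISA temperature = 15 − 2 × (11500/1000) = 15 − 23 = -8°C.

-8°C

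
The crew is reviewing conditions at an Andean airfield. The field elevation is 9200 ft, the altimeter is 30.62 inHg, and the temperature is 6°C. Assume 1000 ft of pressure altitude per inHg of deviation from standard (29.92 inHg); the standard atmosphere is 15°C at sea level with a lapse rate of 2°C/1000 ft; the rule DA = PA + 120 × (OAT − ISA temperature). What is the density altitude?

9460 ft

Pressure altitude = 9200 + (29.92 − 30.62) × 1000 = 9200 + (-700) = 8500 ft.
ISA temperature at 8500 ft = 15 − 2 × (8500/1000) = -2°C.
ISA deviation = 6 − (-2) = +8°C.
Density altitude = 8500 + 120 × (8) = 9460 ft.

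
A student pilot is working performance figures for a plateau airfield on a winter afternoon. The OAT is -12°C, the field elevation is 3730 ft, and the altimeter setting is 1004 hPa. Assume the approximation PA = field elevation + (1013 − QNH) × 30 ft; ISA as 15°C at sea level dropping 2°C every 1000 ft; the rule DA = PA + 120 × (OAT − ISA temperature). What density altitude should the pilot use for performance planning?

Pressure altitude = 3730 + (1013 − 1004) × 30 = 3730 + (+270) = 4000 ft.
ISA temperature at 4000 ft = 15 − 2 × (4000/1000) = 7°C.
ISA deviation = -12 − 7 = -19°C.
Density altitude = 4000 + 120 × (-19) = 1720 ft.

1720 ft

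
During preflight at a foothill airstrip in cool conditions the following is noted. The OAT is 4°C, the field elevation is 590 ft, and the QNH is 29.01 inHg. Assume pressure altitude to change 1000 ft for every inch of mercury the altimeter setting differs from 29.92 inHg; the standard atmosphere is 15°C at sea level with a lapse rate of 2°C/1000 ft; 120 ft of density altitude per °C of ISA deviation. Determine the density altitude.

540 ft

Pressure altitude = 590 + (29.92 − 29.01) × 1000 = 590 + (+910) = 1500 ft.
ISA temperature at 1500 ft = 15 − 2 × (1500/1000) = 12°C.
ISA deviation = 4 − 12 = -8°C.
Density altitude = 1500 + 120 × (-8) = 540 ft.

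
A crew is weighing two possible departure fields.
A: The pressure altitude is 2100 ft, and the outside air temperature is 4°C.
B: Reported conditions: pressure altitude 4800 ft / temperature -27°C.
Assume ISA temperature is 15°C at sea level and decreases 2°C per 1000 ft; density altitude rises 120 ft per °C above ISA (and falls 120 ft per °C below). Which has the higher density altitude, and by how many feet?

A by 372 ft

A: ISA temp = 10.8°C, deviation -6.8°C, DA = 2100 + 120 × (-6.8) = 1284 ft.
B: ISA temp = 5.4°C, deviation -32.4°C, DA = 4800 + 120 × (-32.4) = 912 ft.
A is higher by 1284 − 912 = 372 ft.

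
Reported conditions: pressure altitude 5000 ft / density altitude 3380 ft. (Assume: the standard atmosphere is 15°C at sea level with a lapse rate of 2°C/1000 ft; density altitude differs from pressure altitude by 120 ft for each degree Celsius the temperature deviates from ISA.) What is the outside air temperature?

Density altitude − pressure altitude = 3380 − 5000 = -1620 ft.
At 120 ft/°C that is an ISA deviation of -1620/120 = -13.5°C.
ISA temperature at 5000 ft = 15 − 2 × (5000/1000) = 5°C.
OAT = ISA + deviation = 5 + (-13.5) = -8.5°C.

-8.5°C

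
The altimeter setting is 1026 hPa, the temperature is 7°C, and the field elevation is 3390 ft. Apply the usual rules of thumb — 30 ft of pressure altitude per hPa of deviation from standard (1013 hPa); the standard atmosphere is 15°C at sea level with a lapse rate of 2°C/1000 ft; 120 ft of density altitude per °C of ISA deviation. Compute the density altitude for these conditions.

Pressure altitude = 3390 + (1013 − 1026) × 30 = 3390 + (-390) = 3000 ft.
ISA temperature at 3000 ft = 15 − 2 × (3000/1000) = 9°C.
ISA deviation = 7 − 9 = -2°C.
Density altitude = 3000 + 120 × (-2) = 2760 ft.

2760 ft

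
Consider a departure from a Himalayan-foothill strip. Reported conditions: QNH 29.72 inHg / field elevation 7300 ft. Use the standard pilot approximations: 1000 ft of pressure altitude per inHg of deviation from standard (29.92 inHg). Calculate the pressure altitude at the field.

Pressure correction = (29.92 − 29.72) × 1000 = +200 ft.
Pressure altitude = 7300 + (+200) = 7500 ft.

7500 ft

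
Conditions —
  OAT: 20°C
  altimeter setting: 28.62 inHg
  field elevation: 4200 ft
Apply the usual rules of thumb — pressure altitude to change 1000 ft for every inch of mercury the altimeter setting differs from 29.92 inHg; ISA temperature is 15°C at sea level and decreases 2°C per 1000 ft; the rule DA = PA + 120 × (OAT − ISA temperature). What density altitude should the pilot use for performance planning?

7420 ft

Pressure altitude = 4200 + (29.92 − 28.62) × 1000 = 4200 + (+1300) = 5500 ft.
ISA temperature at 5500 ft = 15 − 2 × (5500/1000) = 4°C.
ISA deviation = 20 − 4 = +16°C.
Density altitude = 5500 + 120 × (16) = 7420 ft.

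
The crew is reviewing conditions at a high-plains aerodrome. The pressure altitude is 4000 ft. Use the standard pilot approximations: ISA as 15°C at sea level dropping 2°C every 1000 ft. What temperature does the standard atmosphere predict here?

ISA temperature = 15 − 2 × (4000/1000) = 15 − 8 = 7°C.

7°C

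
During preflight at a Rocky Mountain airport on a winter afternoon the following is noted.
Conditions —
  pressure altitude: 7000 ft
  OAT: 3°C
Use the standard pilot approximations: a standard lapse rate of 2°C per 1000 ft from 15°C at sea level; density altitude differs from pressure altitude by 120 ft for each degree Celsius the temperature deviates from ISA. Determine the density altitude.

ISA temperature at 7000 ft = 15 − 2 × (7000/1000) = 1°C.
ISA deviation = 3 − 1 = +2°C.
Density altitude = 7000 + 120 × (2) = 7000 + (+240) = 7240 ft.

7240 ft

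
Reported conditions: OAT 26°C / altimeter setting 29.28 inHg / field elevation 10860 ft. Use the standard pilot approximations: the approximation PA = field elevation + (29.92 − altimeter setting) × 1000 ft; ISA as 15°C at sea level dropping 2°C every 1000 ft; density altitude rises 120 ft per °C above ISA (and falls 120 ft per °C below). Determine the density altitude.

Pressure altitude = 10860 + (29.92 − 29.28) × 1000 = 10860 + (+640) = 11500 ft.
ISA temperature at 11500 ft = 15 − 2 × (11500/1000) = -8°C.
ISA deviation = 26 − (-8) = +34°C.
Density altitude = 11500 + 120 × (34) = 15580 ft.

15580 ft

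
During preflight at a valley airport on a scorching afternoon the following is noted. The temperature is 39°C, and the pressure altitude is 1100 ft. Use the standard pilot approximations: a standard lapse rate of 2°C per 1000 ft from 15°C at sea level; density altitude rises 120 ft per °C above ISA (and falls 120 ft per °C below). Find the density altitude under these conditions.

ISA temperature at 1100 ft = 15 − 2 × (1100/1000) = 12.8°C.
ISA deviation = 39 − 12.8 = +26.2°C.
Density altitude = 1100 + 120 × (26.2) = 1100 + (+3144) = 4244 ft.

4244 ft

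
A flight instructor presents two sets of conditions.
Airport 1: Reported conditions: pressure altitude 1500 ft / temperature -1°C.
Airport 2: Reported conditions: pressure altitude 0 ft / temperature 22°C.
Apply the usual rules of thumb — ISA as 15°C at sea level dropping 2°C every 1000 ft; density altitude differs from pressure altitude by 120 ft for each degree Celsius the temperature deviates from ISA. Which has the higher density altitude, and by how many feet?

Airport 2 by 900 ft

Airport 1: ISA temp = 12°C, deviation -13°C, DA = 1500 + 120 × (-13) = -60 ft.
Airport 2: ISA temp = 15°C, deviation +7°C, DA = 0 + 120 × 7 = 840 ft.
Airport 2 is higher by 840 − (-60) = 900 ft.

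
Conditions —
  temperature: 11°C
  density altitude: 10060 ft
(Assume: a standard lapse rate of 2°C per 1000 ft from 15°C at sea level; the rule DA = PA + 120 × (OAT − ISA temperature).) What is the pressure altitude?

DA = PA + 120 × (OAT − (15 − 2·PA/1000)) = PA + 120·OAT − 1800 + 0.24·PA = 1.24·PA + 120·OAT − 1800.
So 1.24·PA = 10060 − 120 × 11 + 1800 = 10540.
PA = 10540 / 1.24 = 8500 ft.

8500 ft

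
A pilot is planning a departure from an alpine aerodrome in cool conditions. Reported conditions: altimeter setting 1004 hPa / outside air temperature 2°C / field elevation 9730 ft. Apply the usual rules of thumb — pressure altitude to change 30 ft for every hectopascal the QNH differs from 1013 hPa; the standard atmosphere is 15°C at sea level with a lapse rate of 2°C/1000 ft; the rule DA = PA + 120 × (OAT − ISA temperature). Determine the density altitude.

Pressure altitude = 9730 + (1013 − 1004) × 30 = 9730 + (+270) = 10000 ft.
ISA temperature at 10000 ft = 15 − 2 × (10000/1000) = -5°C.
ISA deviation = 2 − (-5) = +7°C.
Density altitude = 10000 + 120 × (7) = 10840 ft.

10840 ft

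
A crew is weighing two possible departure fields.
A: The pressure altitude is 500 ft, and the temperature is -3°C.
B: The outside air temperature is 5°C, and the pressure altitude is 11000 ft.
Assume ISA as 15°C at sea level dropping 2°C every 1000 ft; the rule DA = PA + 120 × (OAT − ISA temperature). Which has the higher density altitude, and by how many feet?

A: ISA temp = 14°C, deviation -17°C, DA = 500 + 120 × (-17) = -1540 ft.
B: ISA temp = -7°C, deviation +12°C, DA = 11000 + 120 × 12 = 12440 ft.
B is higher by 12440 − (-1540) = 13980 ft.

B by 13980 ft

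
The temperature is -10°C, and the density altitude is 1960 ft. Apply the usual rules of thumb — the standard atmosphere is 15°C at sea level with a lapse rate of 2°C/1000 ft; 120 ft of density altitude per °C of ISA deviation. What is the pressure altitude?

DA = PA + 120 × (OAT − (15 − 2·PA/1000)) = PA + 120·OAT − 1800 + 0.24·PA = 1.24·PA + 120·OAT − 1800.
So 1.24·PA = 1960 − 120 × (-10) + 1800 = 4960.
PA = 4960 / 1.24 = 4000 ft.

4000 ft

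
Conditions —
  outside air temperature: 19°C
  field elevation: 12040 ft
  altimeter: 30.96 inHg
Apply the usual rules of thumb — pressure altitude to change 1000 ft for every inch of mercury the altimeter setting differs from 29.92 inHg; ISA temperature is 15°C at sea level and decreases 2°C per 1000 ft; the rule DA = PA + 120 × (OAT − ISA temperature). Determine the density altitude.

14120 ft

Pressure altitude = 12040 + (29.92 − 30.96) × 1000 = 12040 + (-1040) = 11000 ft.
ISA temperature at 11000 ft = 15 − 2 × (11000/1000) = -7°C.
ISA deviation = 19 − (-7) = +26°C.
Density altitude = 11000 + 120 × (26) = 14120 ft.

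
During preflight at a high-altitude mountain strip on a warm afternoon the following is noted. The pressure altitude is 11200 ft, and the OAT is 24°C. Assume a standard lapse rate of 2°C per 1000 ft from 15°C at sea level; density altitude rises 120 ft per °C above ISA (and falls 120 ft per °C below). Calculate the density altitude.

ISA temperature at 11200 ft = 15 − 2 × (11200/1000) = -7.4°C.
ISA deviation = 24 − (-7.4) = +31.4°C.
Density altitude = 11200 + 120 × (31.4) = 11200 + (+3768) = 14968 ft.

14968 ft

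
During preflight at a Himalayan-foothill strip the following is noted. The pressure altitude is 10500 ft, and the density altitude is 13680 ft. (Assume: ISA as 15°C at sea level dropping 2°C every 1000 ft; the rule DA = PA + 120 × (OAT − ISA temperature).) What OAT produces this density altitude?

Density altitude − pressure altitude = 13680 − 10500 = +3180 ft.
At 120 ft/°C that is an ISA deviation of 3180/120 = +26.5°C.
ISA temperature at 10500 ft = 15 − 2 × (10500/1000) = -6°C.
OAT = ISA + deviation = -6 + (+26.5) = 20.5°C.

20.5°C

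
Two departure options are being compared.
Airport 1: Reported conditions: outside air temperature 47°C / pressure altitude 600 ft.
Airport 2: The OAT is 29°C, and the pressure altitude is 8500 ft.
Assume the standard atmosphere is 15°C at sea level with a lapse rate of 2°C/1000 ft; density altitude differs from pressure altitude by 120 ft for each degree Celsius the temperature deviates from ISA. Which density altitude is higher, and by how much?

Airport 2 by 7636 ft

Airport 1: ISA temp = 13.8°C, deviation +33.2°C, DA = 600 + 120 × 33.2 = 4584 ft.
Airport 2: ISA temp = -2°C, deviation +31°C, DA = 8500 + 120 × 31 = 12220 ft.
Airport 2 is higher by 12220 − 4584 = 7636 ft.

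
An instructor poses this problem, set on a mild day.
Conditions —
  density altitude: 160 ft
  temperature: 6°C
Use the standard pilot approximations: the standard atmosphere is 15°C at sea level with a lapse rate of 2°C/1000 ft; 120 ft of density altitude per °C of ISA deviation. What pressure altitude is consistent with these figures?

DA = PA + 120 × (OAT − (15 − 2·PA/1000)) = PA + 120·OAT − 1800 + 0.24·PA = 1.24·PA + 120·OAT − 1800.
So 1.24·PA = 160 − 120 × 6 + 1800 = 1240.
PA = 1240 / 1.24 = 1000 ft.

1000 ft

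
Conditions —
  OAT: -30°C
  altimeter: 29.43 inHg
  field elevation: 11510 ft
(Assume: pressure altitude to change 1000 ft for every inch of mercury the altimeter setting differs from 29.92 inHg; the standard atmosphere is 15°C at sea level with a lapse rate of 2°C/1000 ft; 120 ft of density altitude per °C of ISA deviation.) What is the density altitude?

Pressure altitude = 11510 + (29.92 − 29.43) × 1000 = 11510 + (+490) = 12000 ft.
ISA temperature at 12000 ft = 15 − 2 × (12000/1000) = -9°C.
ISA deviation = -30 − (-9) = -21°C.
Density altitude = 12000 + 120 × (-21) = 9480 ft.

9480 ft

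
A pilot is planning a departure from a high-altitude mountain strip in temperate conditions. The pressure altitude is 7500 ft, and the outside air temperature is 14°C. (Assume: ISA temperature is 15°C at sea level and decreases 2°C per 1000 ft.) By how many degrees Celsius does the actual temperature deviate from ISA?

ISA temperature at 7500 ft = 15 − 2 × (7500/1000) = 0°C.
Deviation = OAT − ISA = 14 − 0 = +14°C.

ISA+14°C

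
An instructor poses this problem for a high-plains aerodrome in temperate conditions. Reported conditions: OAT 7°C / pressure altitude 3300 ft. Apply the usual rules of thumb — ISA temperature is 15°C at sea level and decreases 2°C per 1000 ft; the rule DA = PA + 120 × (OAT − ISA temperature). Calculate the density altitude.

ISA temperature at 3300 ft = 15 − 2 × (3300/1000) = 8.4°C.
ISA deviation = 7 − 8.4 = -1.4°C.
Density altitude = 3300 + 120 × (-1.4) = 3300 + (-168) = 3132 ft.

3132 ft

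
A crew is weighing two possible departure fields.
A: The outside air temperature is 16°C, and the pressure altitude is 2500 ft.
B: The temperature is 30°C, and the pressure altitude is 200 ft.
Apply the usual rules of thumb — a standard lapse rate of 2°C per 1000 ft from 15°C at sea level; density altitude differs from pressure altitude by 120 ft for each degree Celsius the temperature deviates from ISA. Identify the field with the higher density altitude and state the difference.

A by 1172 ft

A: ISA temp = 10°C, deviation +6°C, DA = 2500 + 120 × 6 = 3220 ft.
B: ISA temp = 14.6°C, deviation +15.4°C, DA = 200 + 120 × 15.4 = 2048 ft.
A is higher by 3220 − 2048 = 1172 ft.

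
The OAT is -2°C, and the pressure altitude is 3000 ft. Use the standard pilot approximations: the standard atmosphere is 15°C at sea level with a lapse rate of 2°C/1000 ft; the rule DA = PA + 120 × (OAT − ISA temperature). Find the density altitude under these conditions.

ISA temperature at 3000 ft = 15 − 2 × (3000/1000) = 9°C.
ISA deviation = -2 − 9 = -11°C.
Density altitude = 3000 + 120 × (-11) = 3000 + (-1320) = 1680 ft.

1680 ft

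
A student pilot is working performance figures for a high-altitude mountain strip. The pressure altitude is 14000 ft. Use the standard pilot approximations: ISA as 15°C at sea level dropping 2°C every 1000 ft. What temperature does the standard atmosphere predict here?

ISA temperature = 15 − 2 × (14000/1000) = 15 − 28 = -13°C.

-13°C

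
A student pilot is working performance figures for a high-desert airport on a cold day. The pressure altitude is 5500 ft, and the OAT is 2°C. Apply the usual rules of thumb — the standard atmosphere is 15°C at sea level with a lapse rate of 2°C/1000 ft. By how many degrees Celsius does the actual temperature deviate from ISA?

ISA-2°C

ISA temperature at 5500 ft = 15 − 2 × (5500/1000) = 4°C.
Deviation = OAT − ISA = 2 − 4 = -2°C.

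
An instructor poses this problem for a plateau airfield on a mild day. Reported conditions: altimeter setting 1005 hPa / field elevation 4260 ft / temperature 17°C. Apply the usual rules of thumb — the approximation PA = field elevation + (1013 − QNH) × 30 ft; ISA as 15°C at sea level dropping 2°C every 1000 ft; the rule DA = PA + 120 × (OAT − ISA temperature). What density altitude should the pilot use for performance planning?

Pressure altitude = 4260 + (1013 − 1005) × 30 = 4260 + (+240) = 4500 ft.
ISA temperature at 4500 ft = 15 − 2 × (4500/1000) = 6°C.
ISA deviation = 17 − 6 = +11°C.
Density altitude = 4500 + 120 × (11) = 5820 ft.

5820 ft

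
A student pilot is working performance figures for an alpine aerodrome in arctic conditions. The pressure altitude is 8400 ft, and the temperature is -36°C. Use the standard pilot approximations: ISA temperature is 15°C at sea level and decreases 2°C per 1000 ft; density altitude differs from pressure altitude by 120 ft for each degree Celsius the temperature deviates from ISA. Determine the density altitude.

4296 ft

ISA temperature at 8400 ft = 15 − 2 × (8400/1000) = -1.8°C.
ISA deviation = -36 − (-1.8) = -34.2°C.
Density altitude = 8400 + 120 × (-34.2) = 8400 + (-4104) = 4296 ft.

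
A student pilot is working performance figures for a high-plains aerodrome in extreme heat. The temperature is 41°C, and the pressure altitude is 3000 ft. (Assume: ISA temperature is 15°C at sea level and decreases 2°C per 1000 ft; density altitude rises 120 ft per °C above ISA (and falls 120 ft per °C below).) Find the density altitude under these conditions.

6840 ft

ISA temperature at 3000 ft = 15 − 2 × (3000/1000) = 9°C.
ISA deviation = 41 − 9 = +32°C.
Density altitude = 3000 + 120 × (32) = 3000 + (+3840) = 6840 ft.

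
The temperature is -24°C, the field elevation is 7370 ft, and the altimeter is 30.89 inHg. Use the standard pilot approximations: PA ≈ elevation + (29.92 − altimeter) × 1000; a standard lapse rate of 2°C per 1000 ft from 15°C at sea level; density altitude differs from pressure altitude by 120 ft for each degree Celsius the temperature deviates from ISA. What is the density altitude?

3256 ft

Pressure altitude = 7370 + (29.92 − 30.89) × 1000 = 7370 + (-970) = 6400 ft.
ISA temperature at 6400 ft = 15 − 2 × (6400/1000) = 2.2°C.
ISA deviation = -24 − 2.2 = -26.2°C.
Density altitude = 6400 + 120 × (-26.2) = 3256 ft.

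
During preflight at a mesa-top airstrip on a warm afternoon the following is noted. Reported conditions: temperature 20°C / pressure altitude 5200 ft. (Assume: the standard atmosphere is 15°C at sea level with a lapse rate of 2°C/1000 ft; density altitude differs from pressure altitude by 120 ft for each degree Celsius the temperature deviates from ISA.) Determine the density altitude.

7048 ft

ISA temperature at 5200 ft = 15 − 2 × (5200/1000) = 4.6°C.
ISA deviation = 20 − 4.6 = +15.4°C.
Density altitude = 5200 + 120 × (15.4) = 5200 + (+1848) = 7048 ft.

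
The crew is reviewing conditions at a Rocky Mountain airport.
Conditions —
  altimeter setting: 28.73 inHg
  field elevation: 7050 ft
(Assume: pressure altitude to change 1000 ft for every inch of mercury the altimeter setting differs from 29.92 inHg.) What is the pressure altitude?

Pressure correction = (29.92 − 28.73) × 1000 = +1190 ft.
Pressure altitude = 7050 + (+1190) = 8240 ft.

8240 ft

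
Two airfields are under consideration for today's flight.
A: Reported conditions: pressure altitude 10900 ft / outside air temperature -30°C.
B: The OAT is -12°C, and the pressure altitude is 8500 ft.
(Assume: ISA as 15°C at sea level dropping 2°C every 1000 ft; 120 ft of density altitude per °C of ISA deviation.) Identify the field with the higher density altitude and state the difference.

A by 816 ft

A: ISA temp = -6.8°C, deviation -23.2°C, DA = 10900 + 120 × (-23.2) = 8116 ft.
B: ISA temp = -2°C, deviation -10°C, DA = 8500 + 120 × (-10) = 7300 ft.
A is higher by 8116 − 7300 = 816 ft.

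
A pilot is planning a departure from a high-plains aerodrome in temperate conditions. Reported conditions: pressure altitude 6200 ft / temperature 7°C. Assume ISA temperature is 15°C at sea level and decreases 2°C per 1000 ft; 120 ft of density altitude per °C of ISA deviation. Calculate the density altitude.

ISA temperature at 6200 ft = 15 − 2 × (6200/1000) = 2.6°C.
ISA deviation = 7 − 2.6 = +4.4°C.
Density altitude = 6200 + 120 × (4.4) = 6200 + (+528) = 6728 ft.

6728 ft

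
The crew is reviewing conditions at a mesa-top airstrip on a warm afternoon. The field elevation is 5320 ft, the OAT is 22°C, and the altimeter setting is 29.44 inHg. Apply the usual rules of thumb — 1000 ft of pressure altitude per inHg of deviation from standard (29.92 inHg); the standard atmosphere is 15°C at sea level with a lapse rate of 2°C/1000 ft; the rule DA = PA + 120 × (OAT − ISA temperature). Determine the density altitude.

8032 ft

Pressure altitude = 5320 + (29.92 − 29.44) × 1000 = 5320 + (+480) = 5800 ft.
ISA temperature at 5800 ft = 15 − 2 × (5800/1000) = 3.4°C.
ISA deviation = 22 − 3.4 = +18.6°C.
Density altitude = 5800 + 120 × (18.6) = 8032 ft.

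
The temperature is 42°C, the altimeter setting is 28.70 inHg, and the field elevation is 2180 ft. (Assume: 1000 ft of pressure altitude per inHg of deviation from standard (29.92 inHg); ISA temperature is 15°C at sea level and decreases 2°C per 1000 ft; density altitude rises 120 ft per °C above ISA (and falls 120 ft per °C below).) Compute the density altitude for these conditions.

Pressure altitude = 2180 + (29.92 − 28.70) × 1000 = 2180 + (+1220) = 3400 ft.
ISA temperature at 3400 ft = 15 − 2 × (3400/1000) = 8.2°C.
ISA deviation = 42 − 8.2 = +33.8°C.
Density altitude = 3400 + 120 × (33.8) = 7456 ft.

7456 ft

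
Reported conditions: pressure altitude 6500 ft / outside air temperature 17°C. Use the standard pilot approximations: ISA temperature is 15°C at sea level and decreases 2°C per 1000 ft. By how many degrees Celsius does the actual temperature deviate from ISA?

ISA temperature at 6500 ft = 15 − 2 × (6500/1000) = 2°C.
Deviation = OAT − ISA = 17 − 2 = +15°C.

ISA+15°C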